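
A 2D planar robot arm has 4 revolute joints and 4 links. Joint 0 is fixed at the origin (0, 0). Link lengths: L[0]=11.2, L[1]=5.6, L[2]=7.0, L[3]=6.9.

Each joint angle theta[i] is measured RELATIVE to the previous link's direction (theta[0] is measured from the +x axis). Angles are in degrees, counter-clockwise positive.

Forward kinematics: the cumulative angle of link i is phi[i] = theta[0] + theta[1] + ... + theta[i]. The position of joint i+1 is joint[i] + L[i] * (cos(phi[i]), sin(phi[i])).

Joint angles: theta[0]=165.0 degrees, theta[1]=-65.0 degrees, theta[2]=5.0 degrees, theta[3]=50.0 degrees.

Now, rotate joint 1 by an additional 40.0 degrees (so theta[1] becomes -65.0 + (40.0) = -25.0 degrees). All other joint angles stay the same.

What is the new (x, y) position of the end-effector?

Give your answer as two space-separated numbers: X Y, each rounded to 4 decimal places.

Answer: -27.5072 8.7276

Derivation:
joint[0] = (0.0000, 0.0000)  (base)
link 0: phi[0] = 165 = 165 deg
  cos(165 deg) = -0.9659, sin(165 deg) = 0.2588
  joint[1] = (0.0000, 0.0000) + 11.2 * (-0.9659, 0.2588) = (0.0000 + -10.8184, 0.0000 + 2.8988) = (-10.8184, 2.8988)
link 1: phi[1] = 165 + -25 = 140 deg
  cos(140 deg) = -0.7660, sin(140 deg) = 0.6428
  joint[2] = (-10.8184, 2.8988) + 5.6 * (-0.7660, 0.6428) = (-10.8184 + -4.2898, 2.8988 + 3.5996) = (-15.1082, 6.4984)
link 2: phi[2] = 165 + -25 + 5 = 145 deg
  cos(145 deg) = -0.8192, sin(145 deg) = 0.5736
  joint[3] = (-15.1082, 6.4984) + 7 * (-0.8192, 0.5736) = (-15.1082 + -5.7341, 6.4984 + 4.0150) = (-20.8423, 10.5134)
link 3: phi[3] = 165 + -25 + 5 + 50 = 195 deg
  cos(195 deg) = -0.9659, sin(195 deg) = -0.2588
  joint[4] = (-20.8423, 10.5134) + 6.9 * (-0.9659, -0.2588) = (-20.8423 + -6.6649, 10.5134 + -1.7859) = (-27.5072, 8.7276)
End effector: (-27.5072, 8.7276)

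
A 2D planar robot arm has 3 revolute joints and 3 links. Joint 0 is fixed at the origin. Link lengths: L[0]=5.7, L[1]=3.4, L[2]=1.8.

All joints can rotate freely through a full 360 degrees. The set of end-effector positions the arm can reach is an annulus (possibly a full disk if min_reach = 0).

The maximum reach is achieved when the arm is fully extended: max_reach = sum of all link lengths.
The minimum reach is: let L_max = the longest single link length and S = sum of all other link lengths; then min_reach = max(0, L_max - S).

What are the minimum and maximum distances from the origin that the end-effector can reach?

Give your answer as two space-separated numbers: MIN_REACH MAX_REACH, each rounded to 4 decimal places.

Link lengths: [5.7, 3.4, 1.8]
max_reach = 5.7 + 3.4 + 1.8 = 10.9
L_max = max([5.7, 3.4, 1.8]) = 5.7
S (sum of others) = 10.9 - 5.7 = 5.2
min_reach = max(0, 5.7 - 5.2) = max(0, 0.5) = 0.5

Answer: 0.5000 10.9000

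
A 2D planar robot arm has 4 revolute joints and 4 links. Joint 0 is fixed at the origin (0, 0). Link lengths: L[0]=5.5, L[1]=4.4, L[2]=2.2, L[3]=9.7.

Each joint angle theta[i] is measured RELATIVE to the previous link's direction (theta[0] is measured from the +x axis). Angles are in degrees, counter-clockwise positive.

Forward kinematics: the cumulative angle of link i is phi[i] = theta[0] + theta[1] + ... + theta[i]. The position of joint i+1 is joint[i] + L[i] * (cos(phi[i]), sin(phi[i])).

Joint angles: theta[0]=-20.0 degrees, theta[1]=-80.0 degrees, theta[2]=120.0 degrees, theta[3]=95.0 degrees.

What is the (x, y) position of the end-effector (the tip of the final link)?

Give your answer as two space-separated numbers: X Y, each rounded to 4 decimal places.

joint[0] = (0.0000, 0.0000)  (base)
link 0: phi[0] = -20 = -20 deg
  cos(-20 deg) = 0.9397, sin(-20 deg) = -0.3420
  joint[1] = (0.0000, 0.0000) + 5.5 * (0.9397, -0.3420) = (0.0000 + 5.1683, 0.0000 + -1.8811) = (5.1683, -1.8811)
link 1: phi[1] = -20 + -80 = -100 deg
  cos(-100 deg) = -0.1736, sin(-100 deg) = -0.9848
  joint[2] = (5.1683, -1.8811) + 4.4 * (-0.1736, -0.9848) = (5.1683 + -0.7641, -1.8811 + -4.3332) = (4.4043, -6.2143)
link 2: phi[2] = -20 + -80 + 120 = 20 deg
  cos(20 deg) = 0.9397, sin(20 deg) = 0.3420
  joint[3] = (4.4043, -6.2143) + 2.2 * (0.9397, 0.3420) = (4.4043 + 2.0673, -6.2143 + 0.7524) = (6.4716, -5.4618)
link 3: phi[3] = -20 + -80 + 120 + 95 = 115 deg
  cos(115 deg) = -0.4226, sin(115 deg) = 0.9063
  joint[4] = (6.4716, -5.4618) + 9.7 * (-0.4226, 0.9063) = (6.4716 + -4.0994, -5.4618 + 8.7912) = (2.3722, 3.3294)
End effector: (2.3722, 3.3294)

Answer: 2.3722 3.3294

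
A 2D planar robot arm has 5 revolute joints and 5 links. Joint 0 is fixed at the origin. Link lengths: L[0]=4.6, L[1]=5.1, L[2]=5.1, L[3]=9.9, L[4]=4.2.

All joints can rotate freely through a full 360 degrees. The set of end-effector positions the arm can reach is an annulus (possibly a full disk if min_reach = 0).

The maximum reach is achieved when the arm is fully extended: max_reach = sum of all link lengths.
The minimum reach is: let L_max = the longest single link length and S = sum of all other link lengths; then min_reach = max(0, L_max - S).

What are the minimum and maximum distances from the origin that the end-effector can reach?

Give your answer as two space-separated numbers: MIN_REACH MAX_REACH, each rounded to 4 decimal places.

Link lengths: [4.6, 5.1, 5.1, 9.9, 4.2]
max_reach = 4.6 + 5.1 + 5.1 + 9.9 + 4.2 = 28.9
L_max = max([4.6, 5.1, 5.1, 9.9, 4.2]) = 9.9
S (sum of others) = 28.9 - 9.9 = 19
min_reach = max(0, 9.9 - 19) = max(0, -9.1) = 0

Answer: 0.0000 28.9000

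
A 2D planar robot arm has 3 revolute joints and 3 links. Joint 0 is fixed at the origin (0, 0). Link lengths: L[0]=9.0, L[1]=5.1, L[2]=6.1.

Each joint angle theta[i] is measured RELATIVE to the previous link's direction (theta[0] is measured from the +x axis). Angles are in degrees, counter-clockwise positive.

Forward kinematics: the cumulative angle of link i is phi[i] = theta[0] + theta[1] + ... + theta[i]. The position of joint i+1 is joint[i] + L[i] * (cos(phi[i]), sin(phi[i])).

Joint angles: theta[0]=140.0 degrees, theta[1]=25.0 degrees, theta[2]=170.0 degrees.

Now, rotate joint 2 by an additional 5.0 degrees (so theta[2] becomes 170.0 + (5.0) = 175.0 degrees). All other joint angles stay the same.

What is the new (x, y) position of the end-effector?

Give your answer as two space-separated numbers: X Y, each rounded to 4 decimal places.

joint[0] = (0.0000, 0.0000)  (base)
link 0: phi[0] = 140 = 140 deg
  cos(140 deg) = -0.7660, sin(140 deg) = 0.6428
  joint[1] = (0.0000, 0.0000) + 9 * (-0.7660, 0.6428) = (0.0000 + -6.8944, 0.0000 + 5.7851) = (-6.8944, 5.7851)
link 1: phi[1] = 140 + 25 = 165 deg
  cos(165 deg) = -0.9659, sin(165 deg) = 0.2588
  joint[2] = (-6.8944, 5.7851) + 5.1 * (-0.9659, 0.2588) = (-6.8944 + -4.9262, 5.7851 + 1.3200) = (-11.8206, 7.1051)
link 2: phi[2] = 140 + 25 + 175 = 340 deg
  cos(340 deg) = 0.9397, sin(340 deg) = -0.3420
  joint[3] = (-11.8206, 7.1051) + 6.1 * (0.9397, -0.3420) = (-11.8206 + 5.7321, 7.1051 + -2.0863) = (-6.0885, 5.0187)
End effector: (-6.0885, 5.0187)

Answer: -6.0885 5.0187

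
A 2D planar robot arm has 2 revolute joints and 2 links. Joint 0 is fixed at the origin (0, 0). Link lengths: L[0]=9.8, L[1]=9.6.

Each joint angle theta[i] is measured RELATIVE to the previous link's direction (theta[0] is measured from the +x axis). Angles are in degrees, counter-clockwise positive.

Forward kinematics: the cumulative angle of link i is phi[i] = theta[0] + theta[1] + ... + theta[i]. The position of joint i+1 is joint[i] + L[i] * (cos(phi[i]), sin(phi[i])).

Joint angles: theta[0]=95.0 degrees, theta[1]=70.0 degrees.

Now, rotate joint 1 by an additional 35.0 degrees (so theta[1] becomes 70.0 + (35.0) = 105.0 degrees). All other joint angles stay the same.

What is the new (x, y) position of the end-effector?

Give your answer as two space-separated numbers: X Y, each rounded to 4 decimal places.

joint[0] = (0.0000, 0.0000)  (base)
link 0: phi[0] = 95 = 95 deg
  cos(95 deg) = -0.0872, sin(95 deg) = 0.9962
  joint[1] = (0.0000, 0.0000) + 9.8 * (-0.0872, 0.9962) = (0.0000 + -0.8541, 0.0000 + 9.7627) = (-0.8541, 9.7627)
link 1: phi[1] = 95 + 105 = 200 deg
  cos(200 deg) = -0.9397, sin(200 deg) = -0.3420
  joint[2] = (-0.8541, 9.7627) + 9.6 * (-0.9397, -0.3420) = (-0.8541 + -9.0210, 9.7627 + -3.2834) = (-9.8752, 6.4793)
End effector: (-9.8752, 6.4793)

Answer: -9.8752 6.4793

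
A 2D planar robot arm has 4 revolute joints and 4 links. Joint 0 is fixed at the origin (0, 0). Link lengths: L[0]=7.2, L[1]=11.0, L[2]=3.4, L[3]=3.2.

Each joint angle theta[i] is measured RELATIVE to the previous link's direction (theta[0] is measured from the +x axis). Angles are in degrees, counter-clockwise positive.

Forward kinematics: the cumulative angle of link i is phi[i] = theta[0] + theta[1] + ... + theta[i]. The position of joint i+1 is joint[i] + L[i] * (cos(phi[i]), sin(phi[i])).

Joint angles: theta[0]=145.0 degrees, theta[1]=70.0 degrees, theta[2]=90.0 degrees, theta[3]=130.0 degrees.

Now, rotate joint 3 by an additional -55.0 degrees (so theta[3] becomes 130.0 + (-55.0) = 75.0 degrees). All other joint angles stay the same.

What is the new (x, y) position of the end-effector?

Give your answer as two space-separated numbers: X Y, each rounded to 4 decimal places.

joint[0] = (0.0000, 0.0000)  (base)
link 0: phi[0] = 145 = 145 deg
  cos(145 deg) = -0.8192, sin(145 deg) = 0.5736
  joint[1] = (0.0000, 0.0000) + 7.2 * (-0.8192, 0.5736) = (0.0000 + -5.8979, 0.0000 + 4.1298) = (-5.8979, 4.1298)
link 1: phi[1] = 145 + 70 = 215 deg
  cos(215 deg) = -0.8192, sin(215 deg) = -0.5736
  joint[2] = (-5.8979, 4.1298) + 11 * (-0.8192, -0.5736) = (-5.8979 + -9.0107, 4.1298 + -6.3093) = (-14.9086, -2.1796)
link 2: phi[2] = 145 + 70 + 90 = 305 deg
  cos(305 deg) = 0.5736, sin(305 deg) = -0.8192
  joint[3] = (-14.9086, -2.1796) + 3.4 * (0.5736, -0.8192) = (-14.9086 + 1.9502, -2.1796 + -2.7851) = (-12.9584, -4.9647)
link 3: phi[3] = 145 + 70 + 90 + 75 = 380 deg
  cos(380 deg) = 0.9397, sin(380 deg) = 0.3420
  joint[4] = (-12.9584, -4.9647) + 3.2 * (0.9397, 0.3420) = (-12.9584 + 3.0070, -4.9647 + 1.0945) = (-9.9514, -3.8702)
End effector: (-9.9514, -3.8702)

Answer: -9.9514 -3.8702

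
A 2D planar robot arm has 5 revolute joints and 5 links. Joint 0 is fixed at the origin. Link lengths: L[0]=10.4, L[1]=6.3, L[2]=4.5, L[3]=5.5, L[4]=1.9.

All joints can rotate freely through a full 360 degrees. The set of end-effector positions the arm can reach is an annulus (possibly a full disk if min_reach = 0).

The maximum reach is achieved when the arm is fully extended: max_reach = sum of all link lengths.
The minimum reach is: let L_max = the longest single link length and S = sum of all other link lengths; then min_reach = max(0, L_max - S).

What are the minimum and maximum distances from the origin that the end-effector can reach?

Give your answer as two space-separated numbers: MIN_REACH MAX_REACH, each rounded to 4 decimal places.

Answer: 0.0000 28.6000

Derivation:
Link lengths: [10.4, 6.3, 4.5, 5.5, 1.9]
max_reach = 10.4 + 6.3 + 4.5 + 5.5 + 1.9 = 28.6
L_max = max([10.4, 6.3, 4.5, 5.5, 1.9]) = 10.4
S (sum of others) = 28.6 - 10.4 = 18.2
min_reach = max(0, 10.4 - 18.2) = max(0, -7.8) = 0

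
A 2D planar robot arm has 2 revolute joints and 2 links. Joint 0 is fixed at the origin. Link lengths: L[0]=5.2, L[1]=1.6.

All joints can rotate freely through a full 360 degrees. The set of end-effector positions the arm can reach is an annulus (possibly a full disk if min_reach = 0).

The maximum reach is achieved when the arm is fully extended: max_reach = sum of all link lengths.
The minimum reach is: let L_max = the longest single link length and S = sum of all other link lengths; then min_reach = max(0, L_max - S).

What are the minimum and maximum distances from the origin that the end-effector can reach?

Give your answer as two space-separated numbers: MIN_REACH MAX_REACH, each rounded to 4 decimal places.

Link lengths: [5.2, 1.6]
max_reach = 5.2 + 1.6 = 6.8
L_max = max([5.2, 1.6]) = 5.2
S (sum of others) = 6.8 - 5.2 = 1.6
min_reach = max(0, 5.2 - 1.6) = max(0, 3.6) = 3.6

Answer: 3.6000 6.8000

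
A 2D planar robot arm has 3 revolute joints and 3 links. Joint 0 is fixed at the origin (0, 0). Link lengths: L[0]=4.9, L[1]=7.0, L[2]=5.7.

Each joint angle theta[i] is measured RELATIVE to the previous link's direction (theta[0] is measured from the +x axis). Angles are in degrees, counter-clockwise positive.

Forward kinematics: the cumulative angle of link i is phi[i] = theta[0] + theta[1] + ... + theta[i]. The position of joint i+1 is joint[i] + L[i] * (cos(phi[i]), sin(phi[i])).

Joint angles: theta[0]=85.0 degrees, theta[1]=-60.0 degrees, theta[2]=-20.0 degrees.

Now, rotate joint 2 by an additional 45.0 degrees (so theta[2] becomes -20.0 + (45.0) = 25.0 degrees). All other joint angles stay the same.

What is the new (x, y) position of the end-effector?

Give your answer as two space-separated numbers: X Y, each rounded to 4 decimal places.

joint[0] = (0.0000, 0.0000)  (base)
link 0: phi[0] = 85 = 85 deg
  cos(85 deg) = 0.0872, sin(85 deg) = 0.9962
  joint[1] = (0.0000, 0.0000) + 4.9 * (0.0872, 0.9962) = (0.0000 + 0.4271, 0.0000 + 4.8814) = (0.4271, 4.8814)
link 1: phi[1] = 85 + -60 = 25 deg
  cos(25 deg) = 0.9063, sin(25 deg) = 0.4226
  joint[2] = (0.4271, 4.8814) + 7 * (0.9063, 0.4226) = (0.4271 + 6.3442, 4.8814 + 2.9583) = (6.7712, 7.8397)
link 2: phi[2] = 85 + -60 + 25 = 50 deg
  cos(50 deg) = 0.6428, sin(50 deg) = 0.7660
  joint[3] = (6.7712, 7.8397) + 5.7 * (0.6428, 0.7660) = (6.7712 + 3.6639, 7.8397 + 4.3665) = (10.4351, 12.2061)
End effector: (10.4351, 12.2061)

Answer: 10.4351 12.2061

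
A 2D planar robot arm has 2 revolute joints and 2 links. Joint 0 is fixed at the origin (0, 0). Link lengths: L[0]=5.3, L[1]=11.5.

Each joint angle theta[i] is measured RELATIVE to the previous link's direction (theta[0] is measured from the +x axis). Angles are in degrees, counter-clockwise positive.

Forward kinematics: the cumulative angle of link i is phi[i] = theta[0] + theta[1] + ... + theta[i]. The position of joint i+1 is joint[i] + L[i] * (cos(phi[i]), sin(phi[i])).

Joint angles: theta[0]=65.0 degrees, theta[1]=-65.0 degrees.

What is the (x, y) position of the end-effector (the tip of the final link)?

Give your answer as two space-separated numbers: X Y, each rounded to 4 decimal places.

Answer: 13.7399 4.8034

Derivation:
joint[0] = (0.0000, 0.0000)  (base)
link 0: phi[0] = 65 = 65 deg
  cos(65 deg) = 0.4226, sin(65 deg) = 0.9063
  joint[1] = (0.0000, 0.0000) + 5.3 * (0.4226, 0.9063) = (0.0000 + 2.2399, 0.0000 + 4.8034) = (2.2399, 4.8034)
link 1: phi[1] = 65 + -65 = 0 deg
  cos(0 deg) = 1.0000, sin(0 deg) = 0.0000
  joint[2] = (2.2399, 4.8034) + 11.5 * (1.0000, 0.0000) = (2.2399 + 11.5000, 4.8034 + 0.0000) = (13.7399, 4.8034)
End effector: (13.7399, 4.8034)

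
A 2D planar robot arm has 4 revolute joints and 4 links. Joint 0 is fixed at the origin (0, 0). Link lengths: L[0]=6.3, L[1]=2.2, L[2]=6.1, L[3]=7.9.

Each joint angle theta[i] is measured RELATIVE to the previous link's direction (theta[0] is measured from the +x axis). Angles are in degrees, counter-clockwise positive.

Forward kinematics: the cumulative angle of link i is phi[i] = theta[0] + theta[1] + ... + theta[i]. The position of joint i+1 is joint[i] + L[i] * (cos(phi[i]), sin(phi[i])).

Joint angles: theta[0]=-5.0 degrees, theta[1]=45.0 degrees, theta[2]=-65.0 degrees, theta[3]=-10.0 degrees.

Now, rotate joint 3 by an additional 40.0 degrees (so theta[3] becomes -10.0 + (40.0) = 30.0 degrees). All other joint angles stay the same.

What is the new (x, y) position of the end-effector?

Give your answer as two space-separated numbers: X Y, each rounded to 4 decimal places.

joint[0] = (0.0000, 0.0000)  (base)
link 0: phi[0] = -5 = -5 deg
  cos(-5 deg) = 0.9962, sin(-5 deg) = -0.0872
  joint[1] = (0.0000, 0.0000) + 6.3 * (0.9962, -0.0872) = (0.0000 + 6.2760, 0.0000 + -0.5491) = (6.2760, -0.5491)
link 1: phi[1] = -5 + 45 = 40 deg
  cos(40 deg) = 0.7660, sin(40 deg) = 0.6428
  joint[2] = (6.2760, -0.5491) + 2.2 * (0.7660, 0.6428) = (6.2760 + 1.6853, -0.5491 + 1.4141) = (7.9613, 0.8651)
link 2: phi[2] = -5 + 45 + -65 = -25 deg
  cos(-25 deg) = 0.9063, sin(-25 deg) = -0.4226
  joint[3] = (7.9613, 0.8651) + 6.1 * (0.9063, -0.4226) = (7.9613 + 5.5285, 0.8651 + -2.5780) = (13.4898, -1.7129)
link 3: phi[3] = -5 + 45 + -65 + 30 = 5 deg
  cos(5 deg) = 0.9962, sin(5 deg) = 0.0872
  joint[4] = (13.4898, -1.7129) + 7.9 * (0.9962, 0.0872) = (13.4898 + 7.8699, -1.7129 + 0.6885) = (21.3597, -1.0244)
End effector: (21.3597, -1.0244)

Answer: 21.3597 -1.0244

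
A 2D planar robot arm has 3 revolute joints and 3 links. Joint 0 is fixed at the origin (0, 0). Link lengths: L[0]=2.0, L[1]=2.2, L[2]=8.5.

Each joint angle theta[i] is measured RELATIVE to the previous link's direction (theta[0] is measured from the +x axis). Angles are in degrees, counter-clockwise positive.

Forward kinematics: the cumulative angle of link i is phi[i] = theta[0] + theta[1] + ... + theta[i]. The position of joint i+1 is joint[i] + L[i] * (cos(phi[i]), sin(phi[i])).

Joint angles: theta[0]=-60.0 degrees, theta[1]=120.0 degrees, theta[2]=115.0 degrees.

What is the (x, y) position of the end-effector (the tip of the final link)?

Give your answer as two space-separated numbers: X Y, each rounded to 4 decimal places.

Answer: -6.3677 0.9140

Derivation:
joint[0] = (0.0000, 0.0000)  (base)
link 0: phi[0] = -60 = -60 deg
  cos(-60 deg) = 0.5000, sin(-60 deg) = -0.8660
  joint[1] = (0.0000, 0.0000) + 2 * (0.5000, -0.8660) = (0.0000 + 1.0000, 0.0000 + -1.7321) = (1.0000, -1.7321)
link 1: phi[1] = -60 + 120 = 60 deg
  cos(60 deg) = 0.5000, sin(60 deg) = 0.8660
  joint[2] = (1.0000, -1.7321) + 2.2 * (0.5000, 0.8660) = (1.0000 + 1.1000, -1.7321 + 1.9053) = (2.1000, 0.1732)
link 2: phi[2] = -60 + 120 + 115 = 175 deg
  cos(175 deg) = -0.9962, sin(175 deg) = 0.0872
  joint[3] = (2.1000, 0.1732) + 8.5 * (-0.9962, 0.0872) = (2.1000 + -8.4677, 0.1732 + 0.7408) = (-6.3677, 0.9140)
End effector: (-6.3677, 0.9140)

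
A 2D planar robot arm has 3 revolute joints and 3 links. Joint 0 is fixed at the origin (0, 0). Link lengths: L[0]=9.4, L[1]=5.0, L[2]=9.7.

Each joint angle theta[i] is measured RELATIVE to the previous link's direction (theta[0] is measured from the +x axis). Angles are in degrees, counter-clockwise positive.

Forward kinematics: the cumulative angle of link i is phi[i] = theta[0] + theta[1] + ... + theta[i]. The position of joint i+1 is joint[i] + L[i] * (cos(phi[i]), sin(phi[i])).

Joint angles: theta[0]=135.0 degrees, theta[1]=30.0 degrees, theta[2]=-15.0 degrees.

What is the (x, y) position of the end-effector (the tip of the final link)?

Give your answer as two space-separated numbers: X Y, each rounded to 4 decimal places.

Answer: -19.8769 12.7909

Derivation:
joint[0] = (0.0000, 0.0000)  (base)
link 0: phi[0] = 135 = 135 deg
  cos(135 deg) = -0.7071, sin(135 deg) = 0.7071
  joint[1] = (0.0000, 0.0000) + 9.4 * (-0.7071, 0.7071) = (0.0000 + -6.6468, 0.0000 + 6.6468) = (-6.6468, 6.6468)
link 1: phi[1] = 135 + 30 = 165 deg
  cos(165 deg) = -0.9659, sin(165 deg) = 0.2588
  joint[2] = (-6.6468, 6.6468) + 5 * (-0.9659, 0.2588) = (-6.6468 + -4.8296, 6.6468 + 1.2941) = (-11.4764, 7.9409)
link 2: phi[2] = 135 + 30 + -15 = 150 deg
  cos(150 deg) = -0.8660, sin(150 deg) = 0.5000
  joint[3] = (-11.4764, 7.9409) + 9.7 * (-0.8660, 0.5000) = (-11.4764 + -8.4004, 7.9409 + 4.8500) = (-19.8769, 12.7909)
End effector: (-19.8769, 12.7909)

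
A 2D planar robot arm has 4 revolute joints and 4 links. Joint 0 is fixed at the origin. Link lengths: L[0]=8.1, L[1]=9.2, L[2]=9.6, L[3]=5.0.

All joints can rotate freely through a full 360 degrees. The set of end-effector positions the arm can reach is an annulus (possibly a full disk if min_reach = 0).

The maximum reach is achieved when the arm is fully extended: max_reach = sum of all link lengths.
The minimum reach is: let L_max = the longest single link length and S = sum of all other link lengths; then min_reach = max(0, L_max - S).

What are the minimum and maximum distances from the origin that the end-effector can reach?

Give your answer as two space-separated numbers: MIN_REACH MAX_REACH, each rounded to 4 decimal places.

Link lengths: [8.1, 9.2, 9.6, 5.0]
max_reach = 8.1 + 9.2 + 9.6 + 5 = 31.9
L_max = max([8.1, 9.2, 9.6, 5.0]) = 9.6
S (sum of others) = 31.9 - 9.6 = 22.3
min_reach = max(0, 9.6 - 22.3) = max(0, -12.7) = 0

Answer: 0.0000 31.9000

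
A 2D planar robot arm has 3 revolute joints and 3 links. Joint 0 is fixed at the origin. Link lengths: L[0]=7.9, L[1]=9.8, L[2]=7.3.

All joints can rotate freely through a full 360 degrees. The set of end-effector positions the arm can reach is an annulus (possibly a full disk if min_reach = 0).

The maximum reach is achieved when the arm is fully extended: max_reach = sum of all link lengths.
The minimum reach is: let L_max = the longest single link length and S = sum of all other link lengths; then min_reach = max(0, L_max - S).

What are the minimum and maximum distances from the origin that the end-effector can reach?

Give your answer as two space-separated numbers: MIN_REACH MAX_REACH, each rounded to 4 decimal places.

Link lengths: [7.9, 9.8, 7.3]
max_reach = 7.9 + 9.8 + 7.3 = 25
L_max = max([7.9, 9.8, 7.3]) = 9.8
S (sum of others) = 25 - 9.8 = 15.2
min_reach = max(0, 9.8 - 15.2) = max(0, -5.4) = 0

Answer: 0.0000 25.0000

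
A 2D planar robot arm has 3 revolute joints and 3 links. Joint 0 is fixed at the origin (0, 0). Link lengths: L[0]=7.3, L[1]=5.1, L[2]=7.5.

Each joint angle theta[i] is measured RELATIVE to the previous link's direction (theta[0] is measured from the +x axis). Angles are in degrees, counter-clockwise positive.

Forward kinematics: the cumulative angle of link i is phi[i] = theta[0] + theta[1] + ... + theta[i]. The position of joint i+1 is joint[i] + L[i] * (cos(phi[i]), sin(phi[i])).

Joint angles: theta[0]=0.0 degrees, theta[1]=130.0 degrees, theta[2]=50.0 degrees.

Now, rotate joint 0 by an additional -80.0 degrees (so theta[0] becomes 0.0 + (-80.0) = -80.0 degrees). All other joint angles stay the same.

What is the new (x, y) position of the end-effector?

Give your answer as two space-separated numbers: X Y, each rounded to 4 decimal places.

joint[0] = (0.0000, 0.0000)  (base)
link 0: phi[0] = -80 = -80 deg
  cos(-80 deg) = 0.1736, sin(-80 deg) = -0.9848
  joint[1] = (0.0000, 0.0000) + 7.3 * (0.1736, -0.9848) = (0.0000 + 1.2676, 0.0000 + -7.1891) = (1.2676, -7.1891)
link 1: phi[1] = -80 + 130 = 50 deg
  cos(50 deg) = 0.6428, sin(50 deg) = 0.7660
  joint[2] = (1.2676, -7.1891) + 5.1 * (0.6428, 0.7660) = (1.2676 + 3.2782, -7.1891 + 3.9068) = (4.5458, -3.2823)
link 2: phi[2] = -80 + 130 + 50 = 100 deg
  cos(100 deg) = -0.1736, sin(100 deg) = 0.9848
  joint[3] = (4.5458, -3.2823) + 7.5 * (-0.1736, 0.9848) = (4.5458 + -1.3024, -3.2823 + 7.3861) = (3.2435, 4.1038)
End effector: (3.2435, 4.1038)

Answer: 3.2435 4.1038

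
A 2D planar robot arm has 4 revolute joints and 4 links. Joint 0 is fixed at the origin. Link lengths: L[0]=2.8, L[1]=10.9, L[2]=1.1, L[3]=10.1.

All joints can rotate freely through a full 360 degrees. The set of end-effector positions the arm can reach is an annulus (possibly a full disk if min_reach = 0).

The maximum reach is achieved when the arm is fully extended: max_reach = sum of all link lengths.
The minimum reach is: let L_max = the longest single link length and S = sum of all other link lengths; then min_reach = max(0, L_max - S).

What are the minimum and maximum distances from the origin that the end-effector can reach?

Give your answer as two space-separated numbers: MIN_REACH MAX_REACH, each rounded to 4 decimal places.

Link lengths: [2.8, 10.9, 1.1, 10.1]
max_reach = 2.8 + 10.9 + 1.1 + 10.1 = 24.9
L_max = max([2.8, 10.9, 1.1, 10.1]) = 10.9
S (sum of others) = 24.9 - 10.9 = 14
min_reach = max(0, 10.9 - 14) = max(0, -3.1) = 0

Answer: 0.0000 24.9000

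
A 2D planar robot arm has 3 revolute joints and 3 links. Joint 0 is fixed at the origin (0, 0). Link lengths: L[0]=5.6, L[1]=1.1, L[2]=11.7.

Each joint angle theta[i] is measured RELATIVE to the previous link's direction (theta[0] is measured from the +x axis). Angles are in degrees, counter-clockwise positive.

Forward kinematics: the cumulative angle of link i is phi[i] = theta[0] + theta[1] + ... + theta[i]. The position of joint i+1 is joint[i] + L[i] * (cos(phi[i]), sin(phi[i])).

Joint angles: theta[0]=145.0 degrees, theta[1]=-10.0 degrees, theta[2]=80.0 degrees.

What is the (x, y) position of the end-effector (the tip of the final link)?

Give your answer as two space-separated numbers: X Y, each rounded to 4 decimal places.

joint[0] = (0.0000, 0.0000)  (base)
link 0: phi[0] = 145 = 145 deg
  cos(145 deg) = -0.8192, sin(145 deg) = 0.5736
  joint[1] = (0.0000, 0.0000) + 5.6 * (-0.8192, 0.5736) = (0.0000 + -4.5873, 0.0000 + 3.2120) = (-4.5873, 3.2120)
link 1: phi[1] = 145 + -10 = 135 deg
  cos(135 deg) = -0.7071, sin(135 deg) = 0.7071
  joint[2] = (-4.5873, 3.2120) + 1.1 * (-0.7071, 0.7071) = (-4.5873 + -0.7778, 3.2120 + 0.7778) = (-5.3651, 3.9898)
link 2: phi[2] = 145 + -10 + 80 = 215 deg
  cos(215 deg) = -0.8192, sin(215 deg) = -0.5736
  joint[3] = (-5.3651, 3.9898) + 11.7 * (-0.8192, -0.5736) = (-5.3651 + -9.5841, 3.9898 + -6.7108) = (-14.9491, -2.7210)
End effector: (-14.9491, -2.7210)

Answer: -14.9491 -2.7210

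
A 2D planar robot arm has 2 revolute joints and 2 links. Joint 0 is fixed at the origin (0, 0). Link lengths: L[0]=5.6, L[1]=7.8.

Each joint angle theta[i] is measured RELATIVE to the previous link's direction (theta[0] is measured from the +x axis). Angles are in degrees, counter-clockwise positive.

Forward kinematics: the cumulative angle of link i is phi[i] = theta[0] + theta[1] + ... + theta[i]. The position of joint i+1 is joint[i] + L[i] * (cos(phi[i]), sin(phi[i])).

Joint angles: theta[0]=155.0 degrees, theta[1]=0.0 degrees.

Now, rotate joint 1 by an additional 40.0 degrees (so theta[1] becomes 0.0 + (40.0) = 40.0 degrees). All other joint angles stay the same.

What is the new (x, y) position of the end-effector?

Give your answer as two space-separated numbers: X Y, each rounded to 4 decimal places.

Answer: -12.6095 0.3479

Derivation:
joint[0] = (0.0000, 0.0000)  (base)
link 0: phi[0] = 155 = 155 deg
  cos(155 deg) = -0.9063, sin(155 deg) = 0.4226
  joint[1] = (0.0000, 0.0000) + 5.6 * (-0.9063, 0.4226) = (0.0000 + -5.0753, 0.0000 + 2.3667) = (-5.0753, 2.3667)
link 1: phi[1] = 155 + 40 = 195 deg
  cos(195 deg) = -0.9659, sin(195 deg) = -0.2588
  joint[2] = (-5.0753, 2.3667) + 7.8 * (-0.9659, -0.2588) = (-5.0753 + -7.5342, 2.3667 + -2.0188) = (-12.6095, 0.3479)
End effector: (-12.6095, 0.3479)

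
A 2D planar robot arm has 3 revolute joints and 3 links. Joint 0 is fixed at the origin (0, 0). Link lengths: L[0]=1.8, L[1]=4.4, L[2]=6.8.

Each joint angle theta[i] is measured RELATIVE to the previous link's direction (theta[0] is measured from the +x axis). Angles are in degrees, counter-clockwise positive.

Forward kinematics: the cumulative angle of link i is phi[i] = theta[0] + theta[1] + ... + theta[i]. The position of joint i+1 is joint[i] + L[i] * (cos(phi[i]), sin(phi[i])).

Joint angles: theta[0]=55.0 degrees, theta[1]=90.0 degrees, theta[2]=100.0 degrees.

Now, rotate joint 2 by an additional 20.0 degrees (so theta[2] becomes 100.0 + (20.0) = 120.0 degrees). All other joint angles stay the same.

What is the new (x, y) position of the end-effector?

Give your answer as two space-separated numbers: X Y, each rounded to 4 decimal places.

joint[0] = (0.0000, 0.0000)  (base)
link 0: phi[0] = 55 = 55 deg
  cos(55 deg) = 0.5736, sin(55 deg) = 0.8192
  joint[1] = (0.0000, 0.0000) + 1.8 * (0.5736, 0.8192) = (0.0000 + 1.0324, 0.0000 + 1.4745) = (1.0324, 1.4745)
link 1: phi[1] = 55 + 90 = 145 deg
  cos(145 deg) = -0.8192, sin(145 deg) = 0.5736
  joint[2] = (1.0324, 1.4745) + 4.4 * (-0.8192, 0.5736) = (1.0324 + -3.6043, 1.4745 + 2.5237) = (-2.5718, 3.9982)
link 2: phi[2] = 55 + 90 + 120 = 265 deg
  cos(265 deg) = -0.0872, sin(265 deg) = -0.9962
  joint[3] = (-2.5718, 3.9982) + 6.8 * (-0.0872, -0.9962) = (-2.5718 + -0.5927, 3.9982 + -6.7741) = (-3.1645, -2.7759)
End effector: (-3.1645, -2.7759)

Answer: -3.1645 -2.7759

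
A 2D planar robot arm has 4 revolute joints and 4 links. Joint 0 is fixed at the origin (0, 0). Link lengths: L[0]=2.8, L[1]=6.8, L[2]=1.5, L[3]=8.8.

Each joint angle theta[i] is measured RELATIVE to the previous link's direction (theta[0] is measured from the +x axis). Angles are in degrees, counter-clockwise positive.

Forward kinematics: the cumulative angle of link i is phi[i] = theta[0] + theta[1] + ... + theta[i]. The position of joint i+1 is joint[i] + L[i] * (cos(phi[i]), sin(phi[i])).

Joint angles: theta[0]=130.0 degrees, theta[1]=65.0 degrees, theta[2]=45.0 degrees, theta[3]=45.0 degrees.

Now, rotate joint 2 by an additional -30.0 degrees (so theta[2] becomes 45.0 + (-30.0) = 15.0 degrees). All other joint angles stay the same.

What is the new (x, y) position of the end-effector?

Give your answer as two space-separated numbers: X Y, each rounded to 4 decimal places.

Answer: -11.9447 -8.8652

Derivation:
joint[0] = (0.0000, 0.0000)  (base)
link 0: phi[0] = 130 = 130 deg
  cos(130 deg) = -0.6428, sin(130 deg) = 0.7660
  joint[1] = (0.0000, 0.0000) + 2.8 * (-0.6428, 0.7660) = (0.0000 + -1.7998, 0.0000 + 2.1449) = (-1.7998, 2.1449)
link 1: phi[1] = 130 + 65 = 195 deg
  cos(195 deg) = -0.9659, sin(195 deg) = -0.2588
  joint[2] = (-1.7998, 2.1449) + 6.8 * (-0.9659, -0.2588) = (-1.7998 + -6.5683, 2.1449 + -1.7600) = (-8.3681, 0.3850)
link 2: phi[2] = 130 + 65 + 15 = 210 deg
  cos(210 deg) = -0.8660, sin(210 deg) = -0.5000
  joint[3] = (-8.3681, 0.3850) + 1.5 * (-0.8660, -0.5000) = (-8.3681 + -1.2990, 0.3850 + -0.7500) = (-9.6671, -0.3650)
link 3: phi[3] = 130 + 65 + 15 + 45 = 255 deg
  cos(255 deg) = -0.2588, sin(255 deg) = -0.9659
  joint[4] = (-9.6671, -0.3650) + 8.8 * (-0.2588, -0.9659) = (-9.6671 + -2.2776, -0.3650 + -8.5001) = (-11.9447, -8.8652)
End effector: (-11.9447, -8.8652)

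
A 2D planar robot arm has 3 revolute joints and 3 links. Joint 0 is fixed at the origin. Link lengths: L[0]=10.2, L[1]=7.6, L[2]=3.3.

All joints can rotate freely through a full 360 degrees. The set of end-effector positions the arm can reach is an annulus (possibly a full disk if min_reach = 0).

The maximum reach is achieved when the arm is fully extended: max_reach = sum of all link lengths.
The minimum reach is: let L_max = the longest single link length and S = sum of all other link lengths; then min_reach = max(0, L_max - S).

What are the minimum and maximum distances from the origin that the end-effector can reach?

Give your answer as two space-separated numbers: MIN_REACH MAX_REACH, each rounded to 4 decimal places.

Link lengths: [10.2, 7.6, 3.3]
max_reach = 10.2 + 7.6 + 3.3 = 21.1
L_max = max([10.2, 7.6, 3.3]) = 10.2
S (sum of others) = 21.1 - 10.2 = 10.9
min_reach = max(0, 10.2 - 10.9) = max(0, -0.7) = 0

Answer: 0.0000 21.1000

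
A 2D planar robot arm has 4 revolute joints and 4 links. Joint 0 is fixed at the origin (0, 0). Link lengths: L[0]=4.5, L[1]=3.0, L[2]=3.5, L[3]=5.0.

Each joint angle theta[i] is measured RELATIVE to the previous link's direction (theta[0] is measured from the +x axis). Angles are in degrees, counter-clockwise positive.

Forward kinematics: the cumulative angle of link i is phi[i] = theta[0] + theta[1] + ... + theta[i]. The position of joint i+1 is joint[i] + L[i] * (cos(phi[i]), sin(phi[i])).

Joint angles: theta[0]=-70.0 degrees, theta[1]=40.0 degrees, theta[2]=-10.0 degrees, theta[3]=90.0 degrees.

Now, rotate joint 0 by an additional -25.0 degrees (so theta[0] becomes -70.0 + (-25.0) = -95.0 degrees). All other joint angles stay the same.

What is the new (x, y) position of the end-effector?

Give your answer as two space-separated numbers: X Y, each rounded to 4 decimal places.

joint[0] = (0.0000, 0.0000)  (base)
link 0: phi[0] = -95 = -95 deg
  cos(-95 deg) = -0.0872, sin(-95 deg) = -0.9962
  joint[1] = (0.0000, 0.0000) + 4.5 * (-0.0872, -0.9962) = (0.0000 + -0.3922, 0.0000 + -4.4829) = (-0.3922, -4.4829)
link 1: phi[1] = -95 + 40 = -55 deg
  cos(-55 deg) = 0.5736, sin(-55 deg) = -0.8192
  joint[2] = (-0.3922, -4.4829) + 3 * (0.5736, -0.8192) = (-0.3922 + 1.7207, -4.4829 + -2.4575) = (1.3285, -6.9403)
link 2: phi[2] = -95 + 40 + -10 = -65 deg
  cos(-65 deg) = 0.4226, sin(-65 deg) = -0.9063
  joint[3] = (1.3285, -6.9403) + 3.5 * (0.4226, -0.9063) = (1.3285 + 1.4792, -6.9403 + -3.1721) = (2.8077, -10.1124)
link 3: phi[3] = -95 + 40 + -10 + 90 = 25 deg
  cos(25 deg) = 0.9063, sin(25 deg) = 0.4226
  joint[4] = (2.8077, -10.1124) + 5 * (0.9063, 0.4226) = (2.8077 + 4.5315, -10.1124 + 2.1131) = (7.3392, -7.9993)
End effector: (7.3392, -7.9993)

Answer: 7.3392 -7.9993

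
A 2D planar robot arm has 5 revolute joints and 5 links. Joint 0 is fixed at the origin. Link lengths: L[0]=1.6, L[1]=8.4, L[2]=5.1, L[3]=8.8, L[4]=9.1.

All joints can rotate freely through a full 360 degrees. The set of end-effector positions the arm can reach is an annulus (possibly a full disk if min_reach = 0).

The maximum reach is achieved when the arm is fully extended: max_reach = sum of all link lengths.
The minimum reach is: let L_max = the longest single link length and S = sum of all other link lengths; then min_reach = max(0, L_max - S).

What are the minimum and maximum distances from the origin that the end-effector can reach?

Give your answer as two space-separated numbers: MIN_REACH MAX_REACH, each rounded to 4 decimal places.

Answer: 0.0000 33.0000

Derivation:
Link lengths: [1.6, 8.4, 5.1, 8.8, 9.1]
max_reach = 1.6 + 8.4 + 5.1 + 8.8 + 9.1 = 33
L_max = max([1.6, 8.4, 5.1, 8.8, 9.1]) = 9.1
S (sum of others) = 33 - 9.1 = 23.9
min_reach = max(0, 9.1 - 23.9) = max(0, -14.8) = 0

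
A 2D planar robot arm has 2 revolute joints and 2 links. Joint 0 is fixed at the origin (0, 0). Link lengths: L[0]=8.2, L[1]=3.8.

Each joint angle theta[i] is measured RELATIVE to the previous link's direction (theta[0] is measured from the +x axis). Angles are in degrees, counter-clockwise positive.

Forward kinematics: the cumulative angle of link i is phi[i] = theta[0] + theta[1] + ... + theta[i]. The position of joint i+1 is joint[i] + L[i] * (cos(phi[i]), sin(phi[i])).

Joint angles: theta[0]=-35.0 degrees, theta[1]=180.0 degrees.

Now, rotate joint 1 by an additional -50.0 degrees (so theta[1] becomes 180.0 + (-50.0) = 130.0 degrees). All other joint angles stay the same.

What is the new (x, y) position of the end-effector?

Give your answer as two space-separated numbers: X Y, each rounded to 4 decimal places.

joint[0] = (0.0000, 0.0000)  (base)
link 0: phi[0] = -35 = -35 deg
  cos(-35 deg) = 0.8192, sin(-35 deg) = -0.5736
  joint[1] = (0.0000, 0.0000) + 8.2 * (0.8192, -0.5736) = (0.0000 + 6.7170, 0.0000 + -4.7033) = (6.7170, -4.7033)
link 1: phi[1] = -35 + 130 = 95 deg
  cos(95 deg) = -0.0872, sin(95 deg) = 0.9962
  joint[2] = (6.7170, -4.7033) + 3.8 * (-0.0872, 0.9962) = (6.7170 + -0.3312, -4.7033 + 3.7855) = (6.3859, -0.9178)
End effector: (6.3859, -0.9178)

Answer: 6.3859 -0.9178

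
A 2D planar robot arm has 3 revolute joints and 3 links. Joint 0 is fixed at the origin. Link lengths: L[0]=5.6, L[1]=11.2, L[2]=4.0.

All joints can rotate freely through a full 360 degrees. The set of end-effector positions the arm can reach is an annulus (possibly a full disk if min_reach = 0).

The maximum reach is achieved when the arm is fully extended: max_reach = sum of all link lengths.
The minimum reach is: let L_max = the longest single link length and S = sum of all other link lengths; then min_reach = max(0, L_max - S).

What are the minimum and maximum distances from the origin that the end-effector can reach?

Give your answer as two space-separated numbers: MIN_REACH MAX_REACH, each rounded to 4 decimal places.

Link lengths: [5.6, 11.2, 4.0]
max_reach = 5.6 + 11.2 + 4 = 20.8
L_max = max([5.6, 11.2, 4.0]) = 11.2
S (sum of others) = 20.8 - 11.2 = 9.6
min_reach = max(0, 11.2 - 9.6) = max(0, 1.6) = 1.6

Answer: 1.6000 20.8000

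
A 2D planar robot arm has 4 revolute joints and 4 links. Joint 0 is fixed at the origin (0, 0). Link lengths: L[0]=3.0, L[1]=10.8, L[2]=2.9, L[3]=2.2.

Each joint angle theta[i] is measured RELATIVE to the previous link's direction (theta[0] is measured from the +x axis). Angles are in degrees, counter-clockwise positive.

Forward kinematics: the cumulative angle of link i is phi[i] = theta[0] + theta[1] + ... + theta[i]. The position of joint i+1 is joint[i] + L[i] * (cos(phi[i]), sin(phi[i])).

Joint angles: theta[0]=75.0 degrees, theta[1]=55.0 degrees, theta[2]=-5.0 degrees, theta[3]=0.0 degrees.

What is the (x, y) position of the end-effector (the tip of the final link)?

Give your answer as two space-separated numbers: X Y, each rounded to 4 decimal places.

joint[0] = (0.0000, 0.0000)  (base)
link 0: phi[0] = 75 = 75 deg
  cos(75 deg) = 0.2588, sin(75 deg) = 0.9659
  joint[1] = (0.0000, 0.0000) + 3 * (0.2588, 0.9659) = (0.0000 + 0.7765, 0.0000 + 2.8978) = (0.7765, 2.8978)
link 1: phi[1] = 75 + 55 = 130 deg
  cos(130 deg) = -0.6428, sin(130 deg) = 0.7660
  joint[2] = (0.7765, 2.8978) + 10.8 * (-0.6428, 0.7660) = (0.7765 + -6.9421, 2.8978 + 8.2733) = (-6.1656, 11.1711)
link 2: phi[2] = 75 + 55 + -5 = 125 deg
  cos(125 deg) = -0.5736, sin(125 deg) = 0.8192
  joint[3] = (-6.1656, 11.1711) + 2.9 * (-0.5736, 0.8192) = (-6.1656 + -1.6634, 11.1711 + 2.3755) = (-7.8290, 13.5466)
link 3: phi[3] = 75 + 55 + -5 + 0 = 125 deg
  cos(125 deg) = -0.5736, sin(125 deg) = 0.8192
  joint[4] = (-7.8290, 13.5466) + 2.2 * (-0.5736, 0.8192) = (-7.8290 + -1.2619, 13.5466 + 1.8021) = (-9.0909, 15.3487)
End effector: (-9.0909, 15.3487)

Answer: -9.0909 15.3487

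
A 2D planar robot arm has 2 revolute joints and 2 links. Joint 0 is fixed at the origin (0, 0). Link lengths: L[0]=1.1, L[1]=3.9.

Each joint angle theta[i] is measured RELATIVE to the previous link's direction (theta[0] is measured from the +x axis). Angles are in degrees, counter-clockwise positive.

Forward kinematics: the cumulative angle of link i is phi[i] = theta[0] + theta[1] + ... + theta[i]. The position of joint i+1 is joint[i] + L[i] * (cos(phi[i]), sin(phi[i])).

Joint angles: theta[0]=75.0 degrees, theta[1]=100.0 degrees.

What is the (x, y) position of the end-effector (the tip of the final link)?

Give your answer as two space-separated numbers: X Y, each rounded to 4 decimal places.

joint[0] = (0.0000, 0.0000)  (base)
link 0: phi[0] = 75 = 75 deg
  cos(75 deg) = 0.2588, sin(75 deg) = 0.9659
  joint[1] = (0.0000, 0.0000) + 1.1 * (0.2588, 0.9659) = (0.0000 + 0.2847, 0.0000 + 1.0625) = (0.2847, 1.0625)
link 1: phi[1] = 75 + 100 = 175 deg
  cos(175 deg) = -0.9962, sin(175 deg) = 0.0872
  joint[2] = (0.2847, 1.0625) + 3.9 * (-0.9962, 0.0872) = (0.2847 + -3.8852, 1.0625 + 0.3399) = (-3.6005, 1.4024)
End effector: (-3.6005, 1.4024)

Answer: -3.6005 1.4024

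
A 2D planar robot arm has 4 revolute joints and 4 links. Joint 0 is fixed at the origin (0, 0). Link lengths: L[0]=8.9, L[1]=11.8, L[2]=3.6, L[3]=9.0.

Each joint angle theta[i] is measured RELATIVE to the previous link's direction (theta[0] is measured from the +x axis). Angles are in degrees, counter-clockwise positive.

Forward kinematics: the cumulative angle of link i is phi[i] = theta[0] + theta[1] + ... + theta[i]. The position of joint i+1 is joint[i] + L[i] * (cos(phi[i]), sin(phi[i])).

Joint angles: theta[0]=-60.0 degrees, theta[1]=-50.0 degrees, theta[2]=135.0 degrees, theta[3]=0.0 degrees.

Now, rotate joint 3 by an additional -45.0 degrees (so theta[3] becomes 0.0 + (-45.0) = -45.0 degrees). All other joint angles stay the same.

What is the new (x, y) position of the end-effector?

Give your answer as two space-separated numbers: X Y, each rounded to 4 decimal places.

joint[0] = (0.0000, 0.0000)  (base)
link 0: phi[0] = -60 = -60 deg
  cos(-60 deg) = 0.5000, sin(-60 deg) = -0.8660
  joint[1] = (0.0000, 0.0000) + 8.9 * (0.5000, -0.8660) = (0.0000 + 4.4500, 0.0000 + -7.7076) = (4.4500, -7.7076)
link 1: phi[1] = -60 + -50 = -110 deg
  cos(-110 deg) = -0.3420, sin(-110 deg) = -0.9397
  joint[2] = (4.4500, -7.7076) + 11.8 * (-0.3420, -0.9397) = (4.4500 + -4.0358, -7.7076 + -11.0884) = (0.4142, -18.7960)
link 2: phi[2] = -60 + -50 + 135 = 25 deg
  cos(25 deg) = 0.9063, sin(25 deg) = 0.4226
  joint[3] = (0.4142, -18.7960) + 3.6 * (0.9063, 0.4226) = (0.4142 + 3.2627, -18.7960 + 1.5214) = (3.6769, -17.2746)
link 3: phi[3] = -60 + -50 + 135 + -45 = -20 deg
  cos(-20 deg) = 0.9397, sin(-20 deg) = -0.3420
  joint[4] = (3.6769, -17.2746) + 9 * (0.9397, -0.3420) = (3.6769 + 8.4572, -17.2746 + -3.0782) = (12.1341, -20.3528)
End effector: (12.1341, -20.3528)

Answer: 12.1341 -20.3528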